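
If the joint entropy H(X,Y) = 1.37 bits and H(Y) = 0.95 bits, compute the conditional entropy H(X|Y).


H(X|Y) = H(X,Y) - H(Y) = 1.37 - 0.95 = 0.42

0.42 bits


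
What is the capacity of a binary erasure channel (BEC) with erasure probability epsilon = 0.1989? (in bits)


C = 1 - epsilon = 1 - 0.1989 = 0.8011

0.8011 bits


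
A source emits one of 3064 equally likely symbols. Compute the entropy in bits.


H = log2(n) = log2(3064) = 11.5812

11.5812 bits


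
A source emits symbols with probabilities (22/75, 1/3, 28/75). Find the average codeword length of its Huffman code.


Huffman construction (repeatedly merge the two least-probable nodes; each merge adds 1 bit to every symbol beneath it): 22/75 + 1/3 = 47/75; 28/75 + 47/75 = 1. Resulting codeword lengths (in the order the probabilities were given): (2, 2, 1). L_avg = sum(p_i * l_i) = 22/75*2 + 1/3*2 + 28/75*1 = 122/75 = 1.6267

1.6267 bits


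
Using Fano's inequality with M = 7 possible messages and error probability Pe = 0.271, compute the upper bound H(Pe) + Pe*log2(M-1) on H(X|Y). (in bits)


H(Pe) = -Pe*log2(Pe) - (1-Pe)*log2(1-Pe) = -0.271*log2(0.271) - 0.729*log2(0.729) = 0.510465 + 0.332431 = 0.8429. Pe*log2(M-1) = 0.271*log2(6) = 0.700525. Bound = H(Pe) + Pe*log2(M-1) = 0.510465 + 0.332431 + 0.700525 = 1.5434

1.5434 bits


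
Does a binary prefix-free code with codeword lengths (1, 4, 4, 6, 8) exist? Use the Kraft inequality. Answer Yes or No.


Kraft sum = sum(2^(-l_i)) = 0.6445, need <= 1. Result: satisfied (a binary prefix-free code with these lengths exists)

Yes


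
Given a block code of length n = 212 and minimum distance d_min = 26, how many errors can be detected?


Detection capability = d_min - 1 = 26 - 1 = 25

25 errors


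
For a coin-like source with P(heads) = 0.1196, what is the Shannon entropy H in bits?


H = -p*log2(p) - (1-p)*log2(1-p). -0.1196*log2(0.1196) = 0.366420; -0.8804*log2(0.8804) = 0.161790. H = 0.366420 + 0.161790 = 0.5282

0.5282 bits


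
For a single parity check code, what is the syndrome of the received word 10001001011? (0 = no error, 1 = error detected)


Syndrome = XOR of all bits = 1 XOR 0 XOR 0 XOR 0 XOR 1 XOR 0 XOR 0 XOR 1 XOR 0 XOR 1 XOR 1 = 1

1


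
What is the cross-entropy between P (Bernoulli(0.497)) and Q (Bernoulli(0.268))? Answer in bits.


H(P,Q) = -p*log2(q) - (1-p)*log2(1-q). -0.497*log2(0.268) = 0.944148; -0.503*log2(0.732) = 0.226392. H(P,Q) = 0.944148 + 0.226392 = 1.1705

1.1705 bits


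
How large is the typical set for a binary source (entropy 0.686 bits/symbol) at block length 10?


log2|A_typical| = nH = 10 * 0.686 = 6.86, so |A_typical| ~ 2^6.86 = 1.162e+02

1.162e+02


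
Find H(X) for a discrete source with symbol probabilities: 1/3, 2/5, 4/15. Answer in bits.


H = -sum(p_i * log2(p_i)). Terms: -(1/3)*log2(1/3) = 0.528321; -(2/5)*log2(2/5) = 0.528771; -(4/15)*log2(4/15) = 0.508504. H = 0.528321 + 0.528771 + 0.508504 = 1.5656

1.5656 bits


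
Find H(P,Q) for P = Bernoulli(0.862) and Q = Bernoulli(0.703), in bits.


H(P,Q) = -p*log2(q) - (1-p)*log2(1-q). -0.862*log2(0.703) = 0.438244; -0.138*log2(0.297) = 0.241702. H(P,Q) = 0.438244 + 0.241702 = 0.6799

0.6799 bits


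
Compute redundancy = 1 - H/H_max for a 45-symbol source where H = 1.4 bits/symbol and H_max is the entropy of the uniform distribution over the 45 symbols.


H_max = log2(K) = log2(45) = 5.4919 bits/symbol. Redundancy = 1 - H/H_max = 1 - 1.4/5.4919 = 1 - 0.2549 = 0.7451

0.7451


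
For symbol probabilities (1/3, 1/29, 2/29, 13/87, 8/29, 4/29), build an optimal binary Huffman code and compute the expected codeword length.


Huffman construction (repeatedly merge the two least-probable nodes; each merge adds 1 bit to every symbol beneath it): 1/29 + 2/29 = 3/29; 3/29 + 4/29 = 7/29; 13/87 + 7/29 = 34/87; 8/29 + 1/3 = 53/87; 34/87 + 53/87 = 1. Resulting codeword lengths (in the order the probabilities were given): (2, 4, 4, 2, 2, 3). L_avg = sum(p_i * l_i) = 1/3*2 + 1/29*4 + 2/29*4 + 13/87*2 + 8/29*2 + 4/29*3 = 68/29 = 2.3448

2.3448 bits


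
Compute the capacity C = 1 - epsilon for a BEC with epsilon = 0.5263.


C = 1 - epsilon = 1 - 0.5263 = 0.4737

0.4737 bits


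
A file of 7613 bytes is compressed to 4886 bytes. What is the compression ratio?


Ratio = original / compressed = 7613 / 4886 = 1.5581

1.5581


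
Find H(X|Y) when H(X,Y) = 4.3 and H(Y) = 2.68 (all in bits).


H(X|Y) = H(X,Y) - H(Y) = 4.3 - 2.68 = 1.62

1.62 bits


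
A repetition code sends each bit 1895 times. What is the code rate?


Rate = k/n = 1/1895

1/1895


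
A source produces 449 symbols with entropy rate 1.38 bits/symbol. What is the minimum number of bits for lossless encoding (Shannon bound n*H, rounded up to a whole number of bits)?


Minimum bits >= n * H = 449 * 1.38 = 619.62, rounded up to a whole number of bits = 620

620 bits


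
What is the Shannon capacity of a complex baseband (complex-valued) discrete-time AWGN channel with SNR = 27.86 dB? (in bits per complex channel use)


SNR_linear = 10^(27.86/10) = 610.942; C = log2(1 + SNR_linear) = log2(1 + 610.942) = 9.2573

9.2573 bits/channel use


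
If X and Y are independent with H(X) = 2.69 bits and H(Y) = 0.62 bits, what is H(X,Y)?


For independent variables, H(X,Y) = H(X) + H(Y) = 2.69 + 0.62 = 3.31

3.31 bits


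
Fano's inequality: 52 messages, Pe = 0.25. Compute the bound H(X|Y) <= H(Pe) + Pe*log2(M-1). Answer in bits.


H(Pe) = -Pe*log2(Pe) - (1-Pe)*log2(1-Pe) = -0.25*log2(0.25) - 0.75*log2(0.75) = 0.500000 + 0.311278 = 0.8113. Pe*log2(M-1) = 0.25*log2(51) = 1.418106. Bound = H(Pe) + Pe*log2(M-1) = 0.500000 + 0.311278 + 1.418106 = 2.2294

2.2294 bits


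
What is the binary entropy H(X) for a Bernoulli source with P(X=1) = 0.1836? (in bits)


H = -p*log2(p) - (1-p)*log2(1-p). -0.1836*log2(0.1836) = 0.448968; -0.8164*log2(0.8164) = 0.238921. H = 0.448968 + 0.238921 = 0.6879

0.6879 bits


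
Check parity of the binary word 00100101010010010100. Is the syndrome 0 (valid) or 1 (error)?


Syndrome = XOR of all bits = 0 XOR 0 XOR 1 XOR 0 XOR 0 XOR 1 XOR 0 XOR 1 XOR 0 XOR 1 XOR 0 XOR 0 XOR 1 XOR 0 XOR 0 XOR 1 XOR 0 XOR 1 XOR 0 XOR 0 = 1

1


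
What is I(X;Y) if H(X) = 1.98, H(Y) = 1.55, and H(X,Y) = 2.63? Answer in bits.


I(X;Y) = H(X) + H(Y) - H(X,Y) = 1.98 + 1.55 - 2.63 = 0.9

0.9 bits


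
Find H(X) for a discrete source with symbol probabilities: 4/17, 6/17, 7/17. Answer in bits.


H = -sum(p_i * log2(p_i)). Terms: -(4/17)*log2(4/17) = 0.491168; -(6/17)*log2(6/17) = 0.530294; -(7/17)*log2(7/17) = 0.527103. H = 0.491168 + 0.530294 + 0.527103 = 1.5486

1.5486 bits


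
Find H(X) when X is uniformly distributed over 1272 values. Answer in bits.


H = log2(n) = log2(1272) = 10.3129

10.3129 bits


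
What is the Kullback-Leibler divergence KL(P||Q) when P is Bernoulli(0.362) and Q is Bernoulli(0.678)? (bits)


KL = p*log2(p/q) + (1-p)*log2((1-p)/(1-q)) = 0.362*log2(0.362/0.678) + 0.638*log2(0.638/0.322) = 0.3017

0.3017 bits


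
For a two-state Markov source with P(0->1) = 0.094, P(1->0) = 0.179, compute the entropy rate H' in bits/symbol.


Stationary distribution: pi_0 = p10/(p01+p10) = 0.6557, pi_1 = 0.3443. Entropy rate H' = pi_0*H(p01) + pi_1*H(p10) = 0.6557*0.4497 + 0.3443*0.6779 = 0.5283

0.5283 bits/symbol


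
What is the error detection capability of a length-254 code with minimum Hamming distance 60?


Detection capability = d_min - 1 = 60 - 1 = 59

59 errors


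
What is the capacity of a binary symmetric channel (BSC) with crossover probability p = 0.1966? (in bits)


H(p) = -p*log2(p) - (1-p)*log2(1-p) = -0.1966*log2(0.1966) - 0.8034*log2(0.8034) = 0.461354 + 0.253721 = 0.7151. C = 1 - H(p) = 1 - 0.7151 = 0.2849

0.2849 bits


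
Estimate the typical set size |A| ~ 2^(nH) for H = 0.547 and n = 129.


log2|A_typical| = nH = 129 * 0.547 = 70.563, so |A_typical| ~ 2^70.563 = 1.744e+21

1.744e+21


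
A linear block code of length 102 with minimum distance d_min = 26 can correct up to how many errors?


Correction capability = floor((d-1)/2) = floor((26-1)/2) = 12

12 errors


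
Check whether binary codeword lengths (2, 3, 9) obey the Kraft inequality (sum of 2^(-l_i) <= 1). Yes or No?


Kraft sum = sum(2^(-l_i)) = 0.377, need <= 1. Result: satisfied (a binary prefix-free code with these lengths exists)

Yes


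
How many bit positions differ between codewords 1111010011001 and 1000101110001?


Count differing positions: . ^ ^ ^ ^ ^ ^ ^ . ^ . . . = 8 differences

8


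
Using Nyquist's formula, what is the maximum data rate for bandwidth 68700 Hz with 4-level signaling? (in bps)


Rate = 2 * B * log2(M) = 2 * 68700 * 2.0 = 274800.0

274800.0 bps


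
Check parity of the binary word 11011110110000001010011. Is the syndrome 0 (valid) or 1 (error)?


Syndrome = XOR of all bits = 1 XOR 1 XOR 0 XOR 1 XOR 1 XOR 1 XOR 1 XOR 0 XOR 1 XOR 1 XOR 0 XOR 0 XOR 0 XOR 0 XOR 0 XOR 0 XOR 1 XOR 0 XOR 1 XOR 0 XOR 0 XOR 1 XOR 1 = 0

0


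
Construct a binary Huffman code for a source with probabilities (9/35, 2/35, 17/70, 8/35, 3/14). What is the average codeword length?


Huffman construction (repeatedly merge the two least-probable nodes; each merge adds 1 bit to every symbol beneath it): 2/35 + 3/14 = 19/70; 8/35 + 17/70 = 33/70; 9/35 + 19/70 = 37/70; 33/70 + 37/70 = 1. Resulting codeword lengths (in the order the probabilities were given): (2, 3, 2, 2, 3). L_avg = sum(p_i * l_i) = 9/35*2 + 2/35*3 + 17/70*2 + 8/35*2 + 3/14*3 = 159/70 = 2.2714

2.2714 bits


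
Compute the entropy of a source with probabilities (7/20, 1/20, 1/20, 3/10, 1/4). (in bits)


H = -sum(p_i * log2(p_i)). Terms: -(7/20)*log2(7/20) = 0.530101; -(1/20)*log2(1/20) = 0.216096; -(1/20)*log2(1/20) = 0.216096; -(3/10)*log2(3/10) = 0.521090; -(1/4)*log2(1/4) = 0.500000. H = 0.530101 + 0.216096 + 0.216096 + 0.521090 + 0.500000 = 1.9834

1.9834 bits


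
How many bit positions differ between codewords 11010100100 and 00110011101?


Count differing positions: ^ ^ ^ . . ^ ^ ^ . . ^ = 7 differences

7


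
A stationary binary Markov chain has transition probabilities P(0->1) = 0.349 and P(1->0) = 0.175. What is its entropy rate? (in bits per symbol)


Stationary distribution: pi_0 = p10/(p01+p10) = 0.334, pi_1 = 0.666. Entropy rate H' = pi_0*H(p01) + pi_1*H(p10) = 0.334*0.9332 + 0.666*0.669 = 0.7572

0.7572 bits/symbol


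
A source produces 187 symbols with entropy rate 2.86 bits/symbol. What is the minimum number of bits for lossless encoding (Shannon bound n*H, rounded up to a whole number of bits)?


Minimum bits >= n * H = 187 * 2.86 = 534.82, rounded up to a whole number of bits = 535

535 bits


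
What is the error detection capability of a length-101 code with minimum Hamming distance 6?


Detection capability = d_min - 1 = 6 - 1 = 5

5 errors


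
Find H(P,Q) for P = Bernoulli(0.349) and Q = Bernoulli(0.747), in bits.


H(P,Q) = -p*log2(q) - (1-p)*log2(1-q). -0.349*log2(0.747) = 0.146866; -0.651*log2(0.253) = 1.290797. H(P,Q) = 0.146866 + 1.290797 = 1.4377

1.4377 bits


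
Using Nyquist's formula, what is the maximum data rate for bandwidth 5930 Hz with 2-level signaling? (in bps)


Rate = 2 * B * log2(M) = 2 * 5930 * 1.0 = 11860.0

11860.0 bps


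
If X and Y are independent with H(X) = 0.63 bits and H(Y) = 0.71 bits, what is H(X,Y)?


For independent variables, H(X,Y) = H(X) + H(Y) = 0.63 + 0.71 = 1.34

1.34 bits


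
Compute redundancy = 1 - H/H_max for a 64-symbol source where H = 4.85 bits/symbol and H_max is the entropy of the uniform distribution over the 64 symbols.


H_max = log2(K) = log2(64) = 6.0 bits/symbol. Redundancy = 1 - H/H_max = 1 - 4.85/6.0 = 1 - 0.8083 = 0.1917

0.1917


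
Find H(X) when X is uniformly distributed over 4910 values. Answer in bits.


H = log2(n) = log2(4910) = 12.2615

12.2615 bits


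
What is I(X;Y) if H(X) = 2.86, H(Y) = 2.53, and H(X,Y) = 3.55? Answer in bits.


I(X;Y) = H(X) + H(Y) - H(X,Y) = 2.86 + 2.53 - 3.55 = 1.84

1.84 bits


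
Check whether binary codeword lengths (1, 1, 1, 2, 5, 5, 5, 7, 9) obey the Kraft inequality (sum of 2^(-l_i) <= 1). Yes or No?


Kraft sum = sum(2^(-l_i)) = 1.8535, need <= 1. Result: violated (a binary prefix-free code with these lengths cannot exist)

No


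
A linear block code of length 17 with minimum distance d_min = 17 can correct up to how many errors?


Correction capability = floor((d-1)/2) = floor((17-1)/2) = 8

8 errors


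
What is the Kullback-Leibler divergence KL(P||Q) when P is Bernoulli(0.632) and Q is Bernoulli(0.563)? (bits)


KL = p*log2(p/q) + (1-p)*log2((1-p)/(1-q)) = 0.632*log2(0.632/0.563) + 0.368*log2(0.368/0.437) = 0.0142

0.0142 bits


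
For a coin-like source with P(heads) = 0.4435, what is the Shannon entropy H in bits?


H = -p*log2(p) - (1-p)*log2(1-p). -0.4435*log2(0.4435) = 0.520223; -0.5565*log2(0.5565) = 0.470547. H = 0.520223 + 0.470547 = 0.9908

0.9908 bits


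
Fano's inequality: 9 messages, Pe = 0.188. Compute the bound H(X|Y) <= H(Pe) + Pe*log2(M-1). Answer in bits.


H(Pe) = -Pe*log2(Pe) - (1-Pe)*log2(1-Pe) = -0.188*log2(0.188) - 0.812*log2(0.812) = 0.453305 + 0.243964 = 0.6973. Pe*log2(M-1) = 0.188*log2(8) = 0.564000. Bound = H(Pe) + Pe*log2(M-1) = 0.453305 + 0.243964 + 0.564000 = 1.2613

1.2613 bits


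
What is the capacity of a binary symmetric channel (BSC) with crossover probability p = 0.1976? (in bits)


H(p) = -p*log2(p) - (1-p)*log2(1-p) = -0.1976*log2(0.1976) - 0.8024*log2(0.8024) = 0.462255 + 0.254847 = 0.7171. C = 1 - H(p) = 1 - 0.7171 = 0.2829

0.2829 bits


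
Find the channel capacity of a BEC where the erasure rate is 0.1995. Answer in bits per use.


C = 1 - epsilon = 1 - 0.1995 = 0.8005

0.8005 bits


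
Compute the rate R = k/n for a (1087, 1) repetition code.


Rate = k/n = 1/1087

1/1087


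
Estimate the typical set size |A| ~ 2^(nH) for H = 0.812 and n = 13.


log2|A_typical| = nH = 13 * 0.812 = 10.556, so |A_typical| ~ 2^10.556 = 1.505e+03

1.505e+03


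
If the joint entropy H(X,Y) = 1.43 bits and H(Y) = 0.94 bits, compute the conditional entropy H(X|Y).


H(X|Y) = H(X,Y) - H(Y) = 1.43 - 0.94 = 0.49

0.49 bits


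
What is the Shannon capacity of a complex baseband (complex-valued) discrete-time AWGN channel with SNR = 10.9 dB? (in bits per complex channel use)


SNR_linear = 10^(10.9/10) = 12.3027; C = log2(1 + SNR_linear) = log2(1 + 12.3027) = 3.7336

3.7336 bits/channel use


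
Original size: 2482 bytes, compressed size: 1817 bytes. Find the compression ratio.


Ratio = original / compressed = 2482 / 1817 = 1.366

1.366


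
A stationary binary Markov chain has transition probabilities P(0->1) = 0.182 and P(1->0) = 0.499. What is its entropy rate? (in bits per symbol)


Stationary distribution: pi_0 = p10/(p01+p10) = 0.7327, pi_1 = 0.2673. Entropy rate H' = pi_0*H(p01) + pi_1*H(p10) = 0.7327*0.6844 + 0.2673*1.0 = 0.7688

0.7688 bits/symbol


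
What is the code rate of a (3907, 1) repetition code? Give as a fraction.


Rate = k/n = 1/3907

1/3907


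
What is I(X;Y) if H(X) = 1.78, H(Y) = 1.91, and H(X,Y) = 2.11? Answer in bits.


I(X;Y) = H(X) + H(Y) - H(X,Y) = 1.78 + 1.91 - 2.11 = 1.58

1.58 bits


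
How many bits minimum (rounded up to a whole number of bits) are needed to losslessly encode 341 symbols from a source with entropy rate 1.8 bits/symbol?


Minimum bits >= n * H = 341 * 1.8 = 613.8, rounded up to a whole number of bits = 614

614 bits


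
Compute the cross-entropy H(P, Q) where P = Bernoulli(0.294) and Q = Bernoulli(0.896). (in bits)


H(P,Q) = -p*log2(q) - (1-p)*log2(1-q). -0.294*log2(0.896) = 0.046578; -0.706*log2(0.104) = 2.305333. H(P,Q) = 0.046578 + 2.305333 = 2.3519

2.3519 bits


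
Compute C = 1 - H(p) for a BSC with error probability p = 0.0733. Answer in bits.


H(p) = -p*log2(p) - (1-p)*log2(1-p) = -0.0733*log2(0.0733) - 0.9267*log2(0.9267) = 0.276344 + 0.101775 = 0.3781. C = 1 - H(p) = 1 - 0.3781 = 0.6219

0.6219 bits


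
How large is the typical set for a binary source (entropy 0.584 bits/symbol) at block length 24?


log2|A_typical| = nH = 24 * 0.584 = 14.016, so |A_typical| ~ 2^14.016 = 1.657e+04

1.657e+04


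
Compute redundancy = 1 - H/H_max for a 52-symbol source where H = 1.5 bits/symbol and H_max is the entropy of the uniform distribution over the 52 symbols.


H_max = log2(K) = log2(52) = 5.7004 bits/symbol. Redundancy = 1 - H/H_max = 1 - 1.5/5.7004 = 1 - 0.2631 = 0.7369

0.7369


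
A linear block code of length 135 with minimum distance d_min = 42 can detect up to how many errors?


Detection capability = d_min - 1 = 42 - 1 = 41

41 errors


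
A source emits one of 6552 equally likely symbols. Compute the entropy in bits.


H = log2(n) = log2(6552) = 12.6777

12.6777 bits


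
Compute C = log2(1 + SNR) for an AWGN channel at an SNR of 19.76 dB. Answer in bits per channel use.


SNR_linear = 10^(19.76/10) = 94.6237; C = log2(1 + SNR_linear) = log2(1 + 94.6237) = 6.5793

6.5793 bits/channel use


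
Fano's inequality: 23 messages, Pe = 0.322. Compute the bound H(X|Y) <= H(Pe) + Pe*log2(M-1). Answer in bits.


H(Pe) = -Pe*log2(Pe) - (1-Pe)*log2(1-Pe) = -0.322*log2(0.322) - 0.678*log2(0.678) = 0.526427 + 0.380116 = 0.9065. Pe*log2(M-1) = 0.322*log2(22) = 1.435937. Bound = H(Pe) + Pe*log2(M-1) = 0.526427 + 0.380116 + 1.435937 = 2.3425

2.3425 bits


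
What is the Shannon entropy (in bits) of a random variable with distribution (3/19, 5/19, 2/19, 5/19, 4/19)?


H = -sum(p_i * log2(p_i)). Terms: -(3/19)*log2(3/19) = 0.420468; -(5/19)*log2(5/19) = 0.506842; -(2/19)*log2(2/19) = 0.341887; -(5/19)*log2(5/19) = 0.506842; -(4/19)*log2(4/19) = 0.473248. H = 0.420468 + 0.506842 + 0.341887 + 0.506842 + 0.473248 = 2.2493

2.2493 bits


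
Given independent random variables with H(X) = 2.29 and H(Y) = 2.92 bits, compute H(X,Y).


For independent variables, H(X,Y) = H(X) + H(Y) = 2.29 + 2.92 = 5.21

5.21 bits


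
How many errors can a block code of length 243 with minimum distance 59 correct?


Correction capability = floor((d-1)/2) = floor((59-1)/2) = 29

29 errors


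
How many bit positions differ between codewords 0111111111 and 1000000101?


Count differing positions: ^ ^ ^ ^ ^ ^ ^ . ^ . = 8 differences

8


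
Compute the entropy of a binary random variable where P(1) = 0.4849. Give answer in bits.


H = -p*log2(p) - (1-p)*log2(1-p). -0.4849*log2(0.4849) = 0.506352; -0.5151*log2(0.5151) = 0.492990. H = 0.506352 + 0.492990 = 0.9993

0.9993 bits


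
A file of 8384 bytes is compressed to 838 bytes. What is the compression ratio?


Ratio = original / compressed = 8384 / 838 = 10.0048

10.0048


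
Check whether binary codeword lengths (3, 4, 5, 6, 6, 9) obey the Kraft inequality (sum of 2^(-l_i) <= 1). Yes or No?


Kraft sum = sum(2^(-l_i)) = 0.252, need <= 1. Result: satisfied (a binary prefix-free code with these lengths exists)

Yes


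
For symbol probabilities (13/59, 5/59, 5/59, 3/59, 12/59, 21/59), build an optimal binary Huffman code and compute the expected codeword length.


Huffman construction (repeatedly merge the two least-probable nodes; each merge adds 1 bit to every symbol beneath it): 3/59 + 5/59 = 8/59; 5/59 + 8/59 = 13/59; 12/59 + 13/59 = 25/59; 13/59 + 21/59 = 34/59; 25/59 + 34/59 = 1. Resulting codeword lengths (in the order the probabilities were given): (2, 4, 3, 4, 2, 2). L_avg = sum(p_i * l_i) = 13/59*2 + 5/59*4 + 5/59*3 + 3/59*4 + 12/59*2 + 21/59*2 = 139/59 = 2.3559

2.3559 bits


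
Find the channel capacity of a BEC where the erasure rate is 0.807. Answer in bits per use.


C = 1 - epsilon = 1 - 0.807 = 0.193

0.193 bits


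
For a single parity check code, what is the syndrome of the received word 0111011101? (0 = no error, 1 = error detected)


Syndrome = XOR of all bits = 0 XOR 1 XOR 1 XOR 1 XOR 0 XOR 1 XOR 1 XOR 1 XOR 0 XOR 1 = 1

1


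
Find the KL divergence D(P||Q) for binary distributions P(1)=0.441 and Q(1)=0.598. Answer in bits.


KL = p*log2(p/q) + (1-p)*log2((1-p)/(1-q)) = 0.441*log2(0.441/0.598) + 0.559*log2(0.559/0.402) = 0.0721

0.0721 bits


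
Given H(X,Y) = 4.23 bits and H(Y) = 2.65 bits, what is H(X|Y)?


H(X|Y) = H(X,Y) - H(Y) = 4.23 - 2.65 = 1.58

1.58 bits


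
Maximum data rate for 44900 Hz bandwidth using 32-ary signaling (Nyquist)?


Rate = 2 * B * log2(M) = 2 * 44900 * 5.0 = 449000.0

449000.0 bps


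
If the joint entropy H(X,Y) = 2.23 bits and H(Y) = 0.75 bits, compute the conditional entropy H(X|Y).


H(X|Y) = H(X,Y) - H(Y) = 2.23 - 0.75 = 1.48

1.48 bits


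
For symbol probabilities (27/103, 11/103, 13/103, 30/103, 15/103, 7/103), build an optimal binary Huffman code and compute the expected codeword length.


Huffman construction (repeatedly merge the two least-probable nodes; each merge adds 1 bit to every symbol beneath it): 7/103 + 11/103 = 18/103; 13/103 + 15/103 = 28/103; 18/103 + 27/103 = 45/103; 28/103 + 30/103 = 58/103; 45/103 + 58/103 = 1. Resulting codeword lengths (in the order the probabilities were given): (2, 3, 3, 2, 3, 3). L_avg = sum(p_i * l_i) = 27/103*2 + 11/103*3 + 13/103*3 + 30/103*2 + 15/103*3 + 7/103*3 = 252/103 = 2.4466

2.4466 bits


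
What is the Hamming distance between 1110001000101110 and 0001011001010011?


Count differing positions: ^ ^ ^ ^ . ^ . . . ^ ^ ^ ^ ^ . ^ = 11 differences

11


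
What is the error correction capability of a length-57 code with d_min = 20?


Correction capability = floor((d-1)/2) = floor((20-1)/2) = 9

9 errors


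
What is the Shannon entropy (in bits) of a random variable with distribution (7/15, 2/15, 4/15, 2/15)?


H = -sum(p_i * log2(p_i)). Terms: -(7/15)*log2(7/15) = 0.513117; -(2/15)*log2(2/15) = 0.387585; -(4/15)*log2(4/15) = 0.508504; -(2/15)*log2(2/15) = 0.387585. H = 0.513117 + 0.387585 + 0.508504 + 0.387585 = 1.7968

1.7968 bits


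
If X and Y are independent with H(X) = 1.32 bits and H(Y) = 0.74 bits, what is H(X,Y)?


For independent variables, H(X,Y) = H(X) + H(Y) = 1.32 + 0.74 = 2.06

2.06 bits


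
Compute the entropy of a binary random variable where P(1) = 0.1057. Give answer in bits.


H = -p*log2(p) - (1-p)*log2(1-p). -0.1057*log2(0.1057) = 0.342674; -0.8943*log2(0.8943) = 0.144134. H = 0.342674 + 0.144134 = 0.4868

0.4868 bits


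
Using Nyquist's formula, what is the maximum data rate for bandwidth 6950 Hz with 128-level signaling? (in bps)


Rate = 2 * B * log2(M) = 2 * 6950 * 7.0 = 97300.0

97300.0 bps


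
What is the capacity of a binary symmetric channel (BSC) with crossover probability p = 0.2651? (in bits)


H(p) = -p*log2(p) - (1-p)*log2(1-p) = -0.2651*log2(0.2651) - 0.7349*log2(0.7349) = 0.507770 + 0.326575 = 0.8343. C = 1 - H(p) = 1 - 0.8343 = 0.1657

0.1657 bits


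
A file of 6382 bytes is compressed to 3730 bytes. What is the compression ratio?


Ratio = original / compressed = 6382 / 3730 = 1.711

1.711


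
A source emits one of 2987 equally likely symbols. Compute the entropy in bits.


H = log2(n) = log2(2987) = 11.5445

11.5445 bits


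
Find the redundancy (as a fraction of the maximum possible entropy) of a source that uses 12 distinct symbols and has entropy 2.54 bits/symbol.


H_max = log2(K) = log2(12) = 3.585 bits/symbol. Redundancy = 1 - H/H_max = 1 - 2.54/3.585 = 1 - 0.7085 = 0.2915

0.2915


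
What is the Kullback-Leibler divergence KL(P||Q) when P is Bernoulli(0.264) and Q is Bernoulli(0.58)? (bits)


KL = p*log2(p/q) + (1-p)*log2((1-p)/(1-q)) = 0.264*log2(0.264/0.58) + 0.736*log2(0.736/0.42) = 0.2959

0.2959 bits


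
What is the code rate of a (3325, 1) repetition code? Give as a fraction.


Rate = k/n = 1/3325

1/3325


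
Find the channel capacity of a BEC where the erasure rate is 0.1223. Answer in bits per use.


C = 1 - epsilon = 1 - 0.1223 = 0.8777

0.8777 bits


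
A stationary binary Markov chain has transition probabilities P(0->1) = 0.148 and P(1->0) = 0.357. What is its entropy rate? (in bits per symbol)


Stationary distribution: pi_0 = p10/(p01+p10) = 0.7069, pi_1 = 0.2931. Entropy rate H' = pi_0*H(p01) + pi_1*H(p10) = 0.7069*0.6048 + 0.2931*0.9402 = 0.7031

0.7031 bits/symbol


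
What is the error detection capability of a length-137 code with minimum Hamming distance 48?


Detection capability = d_min - 1 = 48 - 1 = 47

47 errors


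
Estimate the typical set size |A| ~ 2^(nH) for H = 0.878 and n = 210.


log2|A_typical| = nH = 210 * 0.878 = 184.38, so |A_typical| ~ 2^184.38 = 3.191e+55

3.191e+55


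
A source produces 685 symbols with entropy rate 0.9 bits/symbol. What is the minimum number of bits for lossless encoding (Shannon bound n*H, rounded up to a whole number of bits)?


Minimum bits >= n * H = 685 * 0.9 = 616.5, rounded up to a whole number of bits = 617

617 bits


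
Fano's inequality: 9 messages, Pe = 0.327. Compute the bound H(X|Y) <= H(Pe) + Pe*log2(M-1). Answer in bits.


H(Pe) = -Pe*log2(Pe) - (1-Pe)*log2(1-Pe) = -0.327*log2(0.327) - 0.673*log2(0.673) = 0.527332 + 0.384499 = 0.9118. Pe*log2(M-1) = 0.327*log2(8) = 0.981000. Bound = H(Pe) + Pe*log2(M-1) = 0.527332 + 0.384499 + 0.981000 = 1.8928

1.8928 bits


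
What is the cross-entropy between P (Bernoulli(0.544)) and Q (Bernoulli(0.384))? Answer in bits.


H(P,Q) = -p*log2(q) - (1-p)*log2(1-q). -0.544*log2(0.384) = 0.751167; -0.456*log2(0.616) = 0.318743. H(P,Q) = 0.751167 + 0.318743 = 1.0699

1.0699 bits


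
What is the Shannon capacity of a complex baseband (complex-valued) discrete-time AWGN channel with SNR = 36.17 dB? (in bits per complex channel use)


SNR_linear = 10^(36.17/10) = 4139.9967; C = log2(1 + SNR_linear) = log2(1 + 4139.9967) = 12.0158

12.0158 bits/channel use


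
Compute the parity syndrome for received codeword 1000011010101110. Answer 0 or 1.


Syndrome = XOR of all bits = 1 XOR 0 XOR 0 XOR 0 XOR 0 XOR 1 XOR 1 XOR 0 XOR 1 XOR 0 XOR 1 XOR 0 XOR 1 XOR 1 XOR 1 XOR 0 = 0

0


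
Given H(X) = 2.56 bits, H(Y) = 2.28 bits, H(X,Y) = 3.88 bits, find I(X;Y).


I(X;Y) = H(X) + H(Y) - H(X,Y) = 2.56 + 2.28 - 3.88 = 0.96

0.96 bits


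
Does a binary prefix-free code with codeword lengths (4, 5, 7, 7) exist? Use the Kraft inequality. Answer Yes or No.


Kraft sum = sum(2^(-l_i)) = 0.1094, need <= 1. Result: satisfied (a binary prefix-free code with these lengths exists)

Yes


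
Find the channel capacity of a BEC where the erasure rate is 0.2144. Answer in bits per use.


C = 1 - epsilon = 1 - 0.2144 = 0.7856

0.7856 bits


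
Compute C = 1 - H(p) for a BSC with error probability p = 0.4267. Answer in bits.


H(p) = -p*log2(p) - (1-p)*log2(1-p) = -0.4267*log2(0.4267) - 0.5733*log2(0.5733) = 0.524289 + 0.460152 = 0.9844. C = 1 - H(p) = 1 - 0.9844 = 0.0156

0.0156 bits


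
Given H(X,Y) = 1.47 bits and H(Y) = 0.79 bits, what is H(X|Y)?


H(X|Y) = H(X,Y) - H(Y) = 1.47 - 0.79 = 0.68

0.68 bits


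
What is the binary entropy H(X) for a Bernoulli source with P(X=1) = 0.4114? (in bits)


H = -p*log2(p) - (1-p)*log2(1-p). -0.4114*log2(0.4114) = 0.527162; -0.5886*log2(0.5886) = 0.450067. H = 0.527162 + 0.450067 = 0.9772

0.9772 bits


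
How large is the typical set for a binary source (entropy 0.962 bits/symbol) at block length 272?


log2|A_typical| = nH = 272 * 0.962 = 261.664, so |A_typical| ~ 2^261.664 = 5.871e+78

5.871e+78


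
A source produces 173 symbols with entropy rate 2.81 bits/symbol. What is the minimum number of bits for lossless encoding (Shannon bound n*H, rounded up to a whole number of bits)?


Minimum bits >= n * H = 173 * 2.81 = 486.13, rounded up to a whole number of bits = 487

487 bits


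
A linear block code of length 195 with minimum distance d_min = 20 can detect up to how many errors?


Detection capability = d_min - 1 = 20 - 1 = 19

19 errors


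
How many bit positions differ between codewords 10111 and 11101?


Count differing positions: . ^ . ^ . = 2 differences

2


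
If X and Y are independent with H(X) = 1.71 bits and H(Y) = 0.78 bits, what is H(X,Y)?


For independent variables, H(X,Y) = H(X) + H(Y) = 1.71 + 0.78 = 2.49

2.49 bits


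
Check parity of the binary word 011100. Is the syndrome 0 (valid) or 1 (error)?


Syndrome = XOR of all bits = 0 XOR 1 XOR 1 XOR 1 XOR 0 XOR 0 = 1

1


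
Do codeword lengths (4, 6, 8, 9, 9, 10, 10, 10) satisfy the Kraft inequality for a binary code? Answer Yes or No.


Kraft sum = sum(2^(-l_i)) = 0.0889, need <= 1. Result: satisfied (a binary prefix-free code with these lengths exists)

Yes


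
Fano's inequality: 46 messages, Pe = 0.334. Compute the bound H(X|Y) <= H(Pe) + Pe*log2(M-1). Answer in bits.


H(Pe) = -Pe*log2(Pe) - (1-Pe)*log2(1-Pe) = -0.334*log2(0.334) - 0.666*log2(0.666) = 0.528415 + 0.390546 = 0.919. Pe*log2(M-1) = 0.334*log2(45) = 1.834279. Bound = H(Pe) + Pe*log2(M-1) = 0.528415 + 0.390546 + 1.834279 = 2.7532

2.7532 bits


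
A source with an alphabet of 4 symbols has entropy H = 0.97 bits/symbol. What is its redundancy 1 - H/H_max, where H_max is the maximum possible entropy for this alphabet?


H_max = log2(K) = log2(4) = 2.0 bits/symbol. Redundancy = 1 - H/H_max = 1 - 0.97/2.0 = 1 - 0.485 = 0.515

0.515


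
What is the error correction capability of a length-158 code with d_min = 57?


Correction capability = floor((d-1)/2) = floor((57-1)/2) = 28

28 errors


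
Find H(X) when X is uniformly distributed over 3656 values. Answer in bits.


H = log2(n) = log2(3656) = 11.8361

11.8361 bits


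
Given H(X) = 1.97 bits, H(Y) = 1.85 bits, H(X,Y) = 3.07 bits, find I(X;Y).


I(X;Y) = H(X) + H(Y) - H(X,Y) = 1.97 + 1.85 - 3.07 = 0.75

0.75 bits


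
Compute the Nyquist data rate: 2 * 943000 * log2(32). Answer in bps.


Rate = 2 * B * log2(M) = 2 * 943000 * 5.0 = 9430000.0

9430000.0 bps


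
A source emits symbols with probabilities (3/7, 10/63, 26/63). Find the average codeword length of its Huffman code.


Huffman construction (repeatedly merge the two least-probable nodes; each merge adds 1 bit to every symbol beneath it): 10/63 + 26/63 = 4/7; 3/7 + 4/7 = 1. Resulting codeword lengths (in the order the probabilities were given): (1, 2, 2). L_avg = sum(p_i * l_i) = 3/7*1 + 10/63*2 + 26/63*2 = 11/7 = 1.5714

1.5714 bits


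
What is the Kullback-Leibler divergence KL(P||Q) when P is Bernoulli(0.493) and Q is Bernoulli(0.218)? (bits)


KL = p*log2(p/q) + (1-p)*log2((1-p)/(1-q)) = 0.493*log2(0.493/0.218) + 0.507*log2(0.507/0.782) = 0.2634

0.2634 bits


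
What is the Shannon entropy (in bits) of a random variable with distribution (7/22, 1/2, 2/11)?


H = -sum(p_i * log2(p_i)). Terms: -(7/22)*log2(7/22) = 0.525661; -(1/2)*log2(1/2) = 0.500000; -(2/11)*log2(2/11) = 0.447169. H = 0.525661 + 0.500000 + 0.447169 = 1.4728

1.4728 bits


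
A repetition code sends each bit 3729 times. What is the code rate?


Rate = k/n = 1/3729

1/3729


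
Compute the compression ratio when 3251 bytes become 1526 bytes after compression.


Ratio = original / compressed = 3251 / 1526 = 2.1304

2.1304


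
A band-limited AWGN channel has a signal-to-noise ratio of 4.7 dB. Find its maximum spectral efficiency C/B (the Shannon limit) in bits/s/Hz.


SNR_linear = 10^(4.7/10) = 2.9512; C/B = log2(1 + SNR_linear) = log2(1 + 2.9512) = 1.9823

1.9823 bits/s/Hz


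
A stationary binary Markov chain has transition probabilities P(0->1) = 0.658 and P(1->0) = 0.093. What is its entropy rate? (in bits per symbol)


Stationary distribution: pi_0 = p10/(p01+p10) = 0.1238, pi_1 = 0.8762. Entropy rate H' = pi_0*H(p01) + pi_1*H(p10) = 0.1238*0.9267 + 0.8762*0.4464 = 0.5059

0.5059 bits/symbol


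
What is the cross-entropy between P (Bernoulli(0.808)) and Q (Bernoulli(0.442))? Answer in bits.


H(P,Q) = -p*log2(q) - (1-p)*log2(1-q). -0.808*log2(0.442) = 0.951728; -0.192*log2(0.558) = 0.161599. H(P,Q) = 0.951728 + 0.161599 = 1.1133

1.1133 bits


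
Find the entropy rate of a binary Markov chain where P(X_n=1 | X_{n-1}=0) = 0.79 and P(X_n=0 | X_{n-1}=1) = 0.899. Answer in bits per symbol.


Stationary distribution: pi_0 = p10/(p01+p10) = 0.5323, pi_1 = 0.4677. Entropy rate H' = pi_0*H(p01) + pi_1*H(p10) = 0.5323*0.7415 + 0.4677*0.4722 = 0.6155

0.6155 bits/symbol


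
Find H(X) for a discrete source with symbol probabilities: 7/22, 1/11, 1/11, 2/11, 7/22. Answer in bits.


H = -sum(p_i * log2(p_i)). Terms: -(7/22)*log2(7/22) = 0.525661; -(1/11)*log2(1/11) = 0.314494; -(1/11)*log2(1/11) = 0.314494; -(2/11)*log2(2/11) = 0.447169; -(7/22)*log2(7/22) = 0.525661. H = 0.525661 + 0.314494 + 0.314494 + 0.447169 + 0.525661 = 2.1275

2.1275 bits


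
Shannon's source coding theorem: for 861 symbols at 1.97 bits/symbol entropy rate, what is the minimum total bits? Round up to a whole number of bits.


Minimum bits >= n * H = 861 * 1.97 = 1696.17, rounded up to a whole number of bits = 1697

1697 bits


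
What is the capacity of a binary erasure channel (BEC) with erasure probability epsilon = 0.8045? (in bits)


C = 1 - epsilon = 1 - 0.8045 = 0.1955

0.1955 bits


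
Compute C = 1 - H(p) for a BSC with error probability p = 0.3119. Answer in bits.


H(p) = -p*log2(p) - (1-p)*log2(1-p) = -0.3119*log2(0.3119) - 0.6881*log2(0.6881) = 0.524255 + 0.371099 = 0.8954. C = 1 - H(p) = 1 - 0.8954 = 0.1046

0.1046 bits


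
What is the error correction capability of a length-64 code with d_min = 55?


Correction capability = floor((d-1)/2) = floor((55-1)/2) = 27

27 errors


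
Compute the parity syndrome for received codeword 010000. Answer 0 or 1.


Syndrome = XOR of all bits = 0 XOR 1 XOR 0 XOR 0 XOR 0 XOR 0 = 1

1


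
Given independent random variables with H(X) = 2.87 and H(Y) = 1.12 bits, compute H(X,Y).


For independent variables, H(X,Y) = H(X) + H(Y) = 2.87 + 1.12 = 3.99

3.99 bits


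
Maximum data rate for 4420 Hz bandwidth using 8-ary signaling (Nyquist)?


Rate = 2 * B * log2(M) = 2 * 4420 * 3.0 = 26520.0

26520.0 bps


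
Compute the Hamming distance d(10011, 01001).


Count differing positions: ^ ^ . ^ . = 3 differences

3


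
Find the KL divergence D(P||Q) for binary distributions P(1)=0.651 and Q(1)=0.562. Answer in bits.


KL = p*log2(p/q) + (1-p)*log2((1-p)/(1-q)) = 0.651*log2(0.651/0.562) + 0.349*log2(0.349/0.438) = 0.0237

0.0237 bits


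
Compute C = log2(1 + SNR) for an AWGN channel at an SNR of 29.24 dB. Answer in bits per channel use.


SNR_linear = 10^(29.24/10) = 839.46; C = log2(1 + SNR_linear) = log2(1 + 839.46) = 9.715

9.715 bits/channel use


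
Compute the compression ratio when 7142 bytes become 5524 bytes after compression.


Ratio = original / compressed = 7142 / 5524 = 1.2929

1.2929


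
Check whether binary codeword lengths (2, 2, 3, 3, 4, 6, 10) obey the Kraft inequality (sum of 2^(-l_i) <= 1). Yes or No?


Kraft sum = sum(2^(-l_i)) = 0.8291, need <= 1. Result: satisfied (a binary prefix-free code with these lengths exists)

Yes


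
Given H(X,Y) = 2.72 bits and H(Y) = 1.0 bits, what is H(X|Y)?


H(X|Y) = H(X,Y) - H(Y) = 2.72 - 1.0 = 1.72

1.72 bits


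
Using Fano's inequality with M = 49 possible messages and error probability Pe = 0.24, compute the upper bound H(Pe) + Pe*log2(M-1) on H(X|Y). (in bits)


H(Pe) = -Pe*log2(Pe) - (1-Pe)*log2(1-Pe) = -0.24*log2(0.24) - 0.76*log2(0.76) = 0.494134 + 0.300906 = 0.795. Pe*log2(M-1) = 0.24*log2(48) = 1.340391. Bound = H(Pe) + Pe*log2(M-1) = 0.494134 + 0.300906 + 1.340391 = 2.1354

2.1354 bits


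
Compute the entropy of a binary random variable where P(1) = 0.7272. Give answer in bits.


H = -p*log2(p) - (1-p)*log2(1-p). -0.7272*log2(0.7272) = 0.334204; -0.2728*log2(0.2728) = 0.511250. H = 0.334204 + 0.511250 = 0.8455

0.8455 bits


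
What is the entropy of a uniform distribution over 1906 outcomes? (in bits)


H = log2(n) = log2(1906) = 10.8963

10.8963 bits


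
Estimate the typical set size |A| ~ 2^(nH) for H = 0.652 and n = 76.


log2|A_typical| = nH = 76 * 0.652 = 49.552, so |A_typical| ~ 2^49.552 = 8.254e+14

8.254e+14


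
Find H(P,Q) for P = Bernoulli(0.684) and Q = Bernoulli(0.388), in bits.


H(P,Q) = -p*log2(q) - (1-p)*log2(1-q). -0.684*log2(0.388) = 0.934256; -0.316*log2(0.612) = 0.223853. H(P,Q) = 0.934256 + 0.223853 = 1.1581

1.1581 bits


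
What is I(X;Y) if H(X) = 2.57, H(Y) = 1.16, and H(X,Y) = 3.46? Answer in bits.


I(X;Y) = H(X) + H(Y) - H(X,Y) = 2.57 + 1.16 - 3.46 = 0.27

0.27 bits


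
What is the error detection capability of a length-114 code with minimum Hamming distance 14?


Detection capability = d_min - 1 = 14 - 1 = 13

13 errors


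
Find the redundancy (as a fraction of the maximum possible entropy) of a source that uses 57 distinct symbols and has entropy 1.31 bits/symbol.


H_max = log2(K) = log2(57) = 5.8329 bits/symbol. Redundancy = 1 - H/H_max = 1 - 1.31/5.8329 = 1 - 0.2246 = 0.7754

0.7754


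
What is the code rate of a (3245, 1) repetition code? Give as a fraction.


Rate = k/n = 1/3245

1/3245


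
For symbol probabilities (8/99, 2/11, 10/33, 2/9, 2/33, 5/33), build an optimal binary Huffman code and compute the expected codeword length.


Huffman construction (repeatedly merge the two least-probable nodes; each merge adds 1 bit to every symbol beneath it): 2/33 + 8/99 = 14/99; 14/99 + 5/33 = 29/99; 2/11 + 2/9 = 40/99; 29/99 + 10/33 = 59/99; 40/99 + 59/99 = 1. Resulting codeword lengths (in the order the probabilities were given): (4, 2, 2, 2, 4, 3). L_avg = sum(p_i * l_i) = 8/99*4 + 2/11*2 + 10/33*2 + 2/9*2 + 2/33*4 + 5/33*3 = 241/99 = 2.4343

2.4343 bits


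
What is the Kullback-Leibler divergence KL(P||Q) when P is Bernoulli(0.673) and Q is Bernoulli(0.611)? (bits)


KL = p*log2(p/q) + (1-p)*log2((1-p)/(1-q)) = 0.673*log2(0.673/0.611) + 0.327*log2(0.327/0.389) = 0.0119

0.0119 bits


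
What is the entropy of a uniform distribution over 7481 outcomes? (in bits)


H = log2(n) = log2(7481) = 12.869

12.869 bits


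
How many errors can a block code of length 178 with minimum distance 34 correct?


Correction capability = floor((d-1)/2) = floor((34-1)/2) = 16

16 errors


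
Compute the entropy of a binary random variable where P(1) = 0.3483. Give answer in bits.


H = -p*log2(p) - (1-p)*log2(1-p). -0.3483*log2(0.3483) = 0.529972; -0.6517*log2(0.6517) = 0.402568. H = 0.529972 + 0.402568 = 0.9325

0.9325 bits


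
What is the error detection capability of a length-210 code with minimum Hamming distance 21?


Detection capability = d_min - 1 = 21 - 1 = 20

20 errors


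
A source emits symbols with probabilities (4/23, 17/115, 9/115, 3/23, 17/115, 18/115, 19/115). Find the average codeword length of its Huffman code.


Huffman construction (repeatedly merge the two least-probable nodes; each merge adds 1 bit to every symbol beneath it): 9/115 + 3/23 = 24/115; 17/115 + 17/115 = 34/115; 18/115 + 19/115 = 37/115; 4/23 + 24/115 = 44/115; 34/115 + 37/115 = 71/115; 44/115 + 71/115 = 1. Resulting codeword lengths (in the order the probabilities were given): (2, 3, 3, 3, 3, 3, 3). L_avg = sum(p_i * l_i) = 4/23*2 + 17/115*3 + 9/115*3 + 3/23*3 + 17/115*3 + 18/115*3 + 19/115*3 = 65/23 = 2.8261

2.8261 bits


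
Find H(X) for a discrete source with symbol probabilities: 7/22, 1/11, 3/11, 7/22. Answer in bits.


H = -sum(p_i * log2(p_i)). Terms: -(7/22)*log2(7/22) = 0.525661; -(1/11)*log2(1/11) = 0.314494; -(3/11)*log2(3/11) = 0.511219; -(7/22)*log2(7/22) = 0.525661. H = 0.525661 + 0.314494 + 0.511219 + 0.525661 = 1.877

1.877 bits


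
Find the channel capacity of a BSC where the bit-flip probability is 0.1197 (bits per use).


H(p) = -p*log2(p) - (1-p)*log2(1-p) = -0.1197*log2(0.1197) - 0.8803*log2(0.8803) = 0.366582 + 0.161916 = 0.5285. C = 1 - H(p) = 1 - 0.5285 = 0.4715

0.4715 bits
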